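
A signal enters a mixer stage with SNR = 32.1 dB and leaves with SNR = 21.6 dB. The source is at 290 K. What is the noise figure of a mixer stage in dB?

10.5 dB

NF (dB) = SNR_in(dB) − SNR_out(dB) when the source is at T₀
NF = 32.1 − 21.6 = 10.5 dB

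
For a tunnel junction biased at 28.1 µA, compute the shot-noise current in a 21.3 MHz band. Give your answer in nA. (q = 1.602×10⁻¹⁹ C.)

I_n = √(2qI·B)
2qI·B = 2 × 1.602×10⁻¹⁹ × 2.81×10⁻⁵ × 2.13×10⁷ = 1.92×10⁻¹⁶ A²
I_n = √(1.92×10⁻¹⁶) = 1.38×10⁻⁸ A = 13.8 nA

13.8 nA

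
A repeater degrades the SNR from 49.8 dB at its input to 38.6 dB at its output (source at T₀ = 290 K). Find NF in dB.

NF (dB) = SNR_in(dB) − SNR_out(dB) when the source is at T₀
NF = 49.8 − 38.6 = 11.2 dB

11.2 dB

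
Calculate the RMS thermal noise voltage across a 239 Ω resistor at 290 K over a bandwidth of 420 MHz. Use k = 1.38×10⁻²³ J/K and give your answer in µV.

V_n = √(4kTRB)
4kTRB = 4 × 1.38×10⁻²³ × 290 × 2.39×10² × 4.20×10⁸ = 1.61×10⁻⁹ V²
V_n = √(1.61×10⁻⁹) = 4.01×10⁻⁵ V = 40.1 µV

40.1 µV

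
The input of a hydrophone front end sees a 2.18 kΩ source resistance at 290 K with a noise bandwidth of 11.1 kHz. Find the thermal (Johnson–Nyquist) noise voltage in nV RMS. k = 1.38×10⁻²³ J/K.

622 nV

V_n = √(4kTRB)
4kTRB = 4 × 1.38×10⁻²³ × 290 × 2.18×10³ × 1.11×10⁴ = 3.87×10⁻¹³ V²
V_n = √(3.87×10⁻¹³) = 6.22×10⁻⁷ V = 622 nV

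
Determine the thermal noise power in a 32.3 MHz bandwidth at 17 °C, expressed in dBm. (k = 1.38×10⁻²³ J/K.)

T = 17 °C + 273.15 = 290.15 K
P_n = kTB = 1.38×10⁻²³ × 290.15 × 3.23×10⁷ = 1.29×10⁻¹³ W
In dBm: 10 log₁₀(1.29×10⁻¹³ / 10⁻³) = −98.9 dBm

−98.9 dBm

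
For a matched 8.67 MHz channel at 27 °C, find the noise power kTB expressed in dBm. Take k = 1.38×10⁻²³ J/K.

T = 27 °C + 273.15 = 300.15 K
P_n = kTB = 1.38×10⁻²³ × 300.15 × 8.67×10⁶ = 3.59×10⁻¹⁴ W
In dBm: 10 log₁₀(3.59×10⁻¹⁴ / 10⁻³) = −104.4 dBm

−104.4 dBm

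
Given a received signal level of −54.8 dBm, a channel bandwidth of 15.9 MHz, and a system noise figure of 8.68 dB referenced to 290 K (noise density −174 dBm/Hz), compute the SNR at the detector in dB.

Noise floor: N = −174 + 10 log₁₀(B) + NF
10 log₁₀(1.59×10⁷) = 72.01 dB
N = −174 + 72.01 + 8.68 = −93.31 dBm
SNR = P_sig − N = −54.8 − (−93.31) = 38.51 dB → 38.5 dB

38.5 dB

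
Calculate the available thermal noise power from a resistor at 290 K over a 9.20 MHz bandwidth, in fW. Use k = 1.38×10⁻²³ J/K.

P_n = kTB = 1.38×10⁻²³ × 290 × 9.20×10⁶ = 3.68×10⁻¹⁴ W = 36.8 fW

36.8 fW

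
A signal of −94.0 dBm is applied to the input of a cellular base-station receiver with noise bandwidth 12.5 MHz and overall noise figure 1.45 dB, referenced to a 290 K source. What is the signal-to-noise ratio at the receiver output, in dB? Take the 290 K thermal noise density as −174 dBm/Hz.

Noise floor: N = −174 + 10 log₁₀(B) + NF
10 log₁₀(1.25×10⁷) = 70.97 dB
N = −174 + 70.97 + 1.45 = −101.58 dBm
SNR = P_sig − N = −94.0 − (−101.58) = 7.58 dB → 7.6 dB

7.6 dB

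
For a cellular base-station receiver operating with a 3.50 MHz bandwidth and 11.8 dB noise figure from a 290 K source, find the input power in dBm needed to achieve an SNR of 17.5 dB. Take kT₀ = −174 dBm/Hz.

−79.3 dBm

Sensitivity = −174 + 10 log₁₀(B) + NF + SNR_min
= −174 + 65.44 + 11.8 + 17.5
= −79.26 dBm → −79.3 dBm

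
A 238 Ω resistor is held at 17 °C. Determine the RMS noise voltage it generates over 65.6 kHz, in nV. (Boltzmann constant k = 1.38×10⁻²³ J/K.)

T = 17 °C + 273.15 = 290.15 K
V_n = √(4kTRB)
4kTRB = 4 × 1.38×10⁻²³ × 290.15 × 2.38×10² × 6.56×10⁴ = 2.50×10⁻¹³ V²
V_n = √(2.50×10⁻¹³) = 5.00×10⁻⁷ V = 500 nV

500 nV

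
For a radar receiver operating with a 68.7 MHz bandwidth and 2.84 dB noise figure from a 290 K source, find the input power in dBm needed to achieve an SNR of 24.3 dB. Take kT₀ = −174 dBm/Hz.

Sensitivity = −174 + 10 log₁₀(B) + NF + SNR_min
= −174 + 78.37 + 2.84 + 24.3
= −68.49 dBm → −68.5 dBm

−68.5 dBm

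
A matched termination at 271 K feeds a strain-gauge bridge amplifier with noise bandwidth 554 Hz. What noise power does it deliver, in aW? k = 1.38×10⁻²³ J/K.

P_n = kTB = 1.38×10⁻²³ × 271 × 5.54×10² = 2.07×10⁻¹⁸ W = 2.07 aW

2.07 aW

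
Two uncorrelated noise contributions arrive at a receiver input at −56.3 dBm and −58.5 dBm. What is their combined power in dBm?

−54.3 dBm

Convert to linear, add, convert back:
P₁ = 2.34×10⁻⁹ W, P₂ = 1.41×10⁻⁹ W
P_tot = 3.76×10⁻⁹ W → 10 log₁₀(P_tot / 10⁻³) = −54.3 dBm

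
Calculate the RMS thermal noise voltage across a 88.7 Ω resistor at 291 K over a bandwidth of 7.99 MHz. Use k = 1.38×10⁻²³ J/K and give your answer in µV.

V_n = √(4kTRB)
4kTRB = 4 × 1.38×10⁻²³ × 291 × 8.87×10¹ × 7.99×10⁶ = 1.14×10⁻¹¹ V²
V_n = √(1.14×10⁻¹¹) = 3.37×10⁻⁶ V = 3.37 µV

3.37 µV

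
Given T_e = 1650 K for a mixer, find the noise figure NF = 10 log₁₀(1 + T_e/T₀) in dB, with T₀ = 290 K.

F = 1 + T_e/T₀ = 1 + 1650/290 = 6.68966
NF = 10 log₁₀(6.68966) = 8.25 dB

8.25 dB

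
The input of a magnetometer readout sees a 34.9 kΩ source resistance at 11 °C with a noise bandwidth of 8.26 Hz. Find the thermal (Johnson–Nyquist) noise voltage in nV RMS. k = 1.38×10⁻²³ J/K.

67.2 nV

T = 11 °C + 273.15 = 284.15 K
V_n = √(4kTRB)
4kTRB = 4 × 1.38×10⁻²³ × 284.15 × 3.49×10⁴ × 8.26×10⁰ = 4.52×10⁻¹⁵ V²
V_n = √(4.52×10⁻¹⁵) = 6.72×10⁻⁸ V = 67.2 nV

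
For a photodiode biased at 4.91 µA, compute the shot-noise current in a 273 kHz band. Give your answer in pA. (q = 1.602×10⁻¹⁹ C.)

655 pA

I_n = √(2qI·B)
2qI·B = 2 × 1.602×10⁻¹⁹ × 4.91×10⁻⁶ × 2.73×10⁵ = 4.29×10⁻¹⁹ A²
I_n = √(4.29×10⁻¹⁹) = 6.55×10⁻¹⁰ A = 655 pA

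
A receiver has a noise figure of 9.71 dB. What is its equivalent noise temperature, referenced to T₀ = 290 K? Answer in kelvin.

2423 K

F = 10^(9.71/10) = 9.35406
T_e = (F − 1)·T₀ = (9.35406 − 1) × 290 = 2423 K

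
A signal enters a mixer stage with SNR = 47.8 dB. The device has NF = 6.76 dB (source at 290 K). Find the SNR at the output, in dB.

41.04 dB

By definition F = SNR_in/SNR_out, so in dB: SNR_out = SNR_in − NF
SNR_out = 47.8 − 6.76 = 41.04 dB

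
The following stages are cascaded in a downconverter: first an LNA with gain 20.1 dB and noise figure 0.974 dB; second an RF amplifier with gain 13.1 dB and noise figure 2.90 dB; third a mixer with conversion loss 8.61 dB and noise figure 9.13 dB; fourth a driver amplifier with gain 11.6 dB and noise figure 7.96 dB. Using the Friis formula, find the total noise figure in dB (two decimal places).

Convert to linear (a loss of L dB is a gain of −L dB): F_i = 10^(NF_i/10), G_i = 10^(G_i,dB/10)
  Stage 1: F_1 = 10^(0.974/10) = 1.251, G_1 = 10^(20.1/10) = 102.3
  Stage 2: F_2 = 10^(2.90/10) = 1.950, G_2 = 10^(13.1/10) = 20.42
  Stage 3: F_3 = 10^(9.13/10) = 8.185, G_3 = 10^(−8.61/10) = 0.1377
  Stage 4: F_4 = 10^(7.96/10) = 6.252, G_4 = 10^(11.6/10) = 14.45
Friis cascade:
  F = 1.251 + (1.950 − 1)/102.3 + (8.185 − 1)/2089 + (6.252 − 1)/287.7 = 1.282
NF = 10 log₁₀(1.282) = 1.08 dB

1.08 dB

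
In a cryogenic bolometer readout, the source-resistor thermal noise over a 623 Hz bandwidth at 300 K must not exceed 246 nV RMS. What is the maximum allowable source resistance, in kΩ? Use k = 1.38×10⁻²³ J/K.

5.87 kΩ

Johnson–Nyquist: V_n = √(4kTRB) ⇒ R = V_n² / (4kTB)
4kTB = 4 × 1.38×10⁻²³ × 300 × 6.23×10² = 1.03×10⁻¹⁷
R = (2.46×10⁻⁷)² / 1.03×10⁻¹⁷ = 5.87×10³ Ω = 5.87 kΩ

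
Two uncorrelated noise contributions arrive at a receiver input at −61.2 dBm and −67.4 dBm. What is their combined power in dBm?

−60.3 dBm

Convert to linear, add, convert back:
P₁ = 7.59×10⁻¹⁰ W, P₂ = 1.82×10⁻¹⁰ W
P_tot = 9.41×10⁻¹⁰ W → 10 log₁₀(P_tot / 10⁻³) = −60.3 dBm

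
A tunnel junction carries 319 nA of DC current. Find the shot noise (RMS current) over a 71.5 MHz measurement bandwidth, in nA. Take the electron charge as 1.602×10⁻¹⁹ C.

2.70 nA

I_n = √(2qI·B)
2qI·B = 2 × 1.602×10⁻¹⁹ × 3.19×10⁻⁷ × 7.15×10⁷ = 7.31×10⁻¹⁸ A²
I_n = √(7.31×10⁻¹⁸) = 2.70×10⁻⁹ A = 2.70 nA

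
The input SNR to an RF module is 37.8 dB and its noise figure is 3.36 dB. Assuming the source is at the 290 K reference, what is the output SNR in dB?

By definition F = SNR_in/SNR_out, so in dB: SNR_out = SNR_in − NF
SNR_out = 37.8 − 3.36 = 34.44 dB

34.44 dB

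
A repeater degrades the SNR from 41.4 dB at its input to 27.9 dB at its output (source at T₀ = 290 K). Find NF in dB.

13.5 dB

NF (dB) = SNR_in(dB) − SNR_out(dB) when the source is at T₀
NF = 41.4 − 27.9 = 13.5 dB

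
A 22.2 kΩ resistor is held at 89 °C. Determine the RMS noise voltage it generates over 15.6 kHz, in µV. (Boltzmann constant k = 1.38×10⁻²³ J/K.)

2.63 µV

T = 89 °C + 273.15 = 362.15 K
V_n = √(4kTRB)
4kTRB = 4 × 1.38×10⁻²³ × 362.15 × 2.22×10⁴ × 1.56×10⁴ = 6.92×10⁻¹² V²
V_n = √(6.92×10⁻¹²) = 2.63×10⁻⁶ V = 2.63 µV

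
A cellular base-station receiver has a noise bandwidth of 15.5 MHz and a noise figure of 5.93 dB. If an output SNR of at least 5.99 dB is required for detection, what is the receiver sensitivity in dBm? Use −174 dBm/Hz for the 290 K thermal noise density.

−90.2 dBm

Sensitivity = −174 + 10 log₁₀(B) + NF + SNR_min
= −174 + 71.9 + 5.93 + 5.99
= −90.18 dBm → −90.2 dBm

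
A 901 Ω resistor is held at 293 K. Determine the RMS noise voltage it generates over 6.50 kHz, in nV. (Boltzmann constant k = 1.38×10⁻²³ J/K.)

308 nV

V_n = √(4kTRB)
4kTRB = 4 × 1.38×10⁻²³ × 293 × 9.01×10² × 6.50×10³ = 9.47×10⁻¹⁴ V²
V_n = √(9.47×10⁻¹⁴) = 3.08×10⁻⁷ V = 308 nV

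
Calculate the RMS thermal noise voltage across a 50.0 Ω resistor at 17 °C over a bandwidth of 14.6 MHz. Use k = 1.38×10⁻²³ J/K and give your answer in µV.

T = 17 °C + 273.15 = 290.15 K
V_n = √(4kTRB)
4kTRB = 4 × 1.38×10⁻²³ × 290.15 × 5.00×10¹ × 1.46×10⁷ = 1.17×10⁻¹¹ V²
V_n = √(1.17×10⁻¹¹) = 3.42×10⁻⁶ V = 3.42 µV

3.42 µV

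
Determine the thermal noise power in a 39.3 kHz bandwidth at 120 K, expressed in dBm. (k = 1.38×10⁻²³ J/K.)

P_n = kTB = 1.38×10⁻²³ × 120 × 3.93×10⁴ = 6.51×10⁻¹⁷ W
In dBm: 10 log₁₀(6.51×10⁻¹⁷ / 10⁻³) = −131.9 dBm

−131.9 dBm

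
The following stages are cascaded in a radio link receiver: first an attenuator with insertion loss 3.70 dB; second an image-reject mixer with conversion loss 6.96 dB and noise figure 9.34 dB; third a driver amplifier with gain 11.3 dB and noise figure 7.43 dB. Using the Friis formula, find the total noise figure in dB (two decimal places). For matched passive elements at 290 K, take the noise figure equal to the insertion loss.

Convert to linear (a loss of L dB is a gain of −L dB): F_i = 10^(NF_i/10), G_i = 10^(G_i,dB/10)
  Stage 1: F_1 = 10^(3.70/10) = 2.344, G_1 = 10^(−3.70/10) = 0.4266
  Stage 2: F_2 = 10^(9.34/10) = 8.590, G_2 = 10^(−6.96/10) = 0.2014
  Stage 3: F_3 = 10^(7.43/10) = 5.534, G_3 = 10^(11.3/10) = 13.49
Friis cascade:
  F = 2.344 + (8.590 − 1)/0.4266 + (5.534 − 1)/0.08590 = 72.91
NF = 10 log₁₀(72.91) = 18.63 dB

18.63 dB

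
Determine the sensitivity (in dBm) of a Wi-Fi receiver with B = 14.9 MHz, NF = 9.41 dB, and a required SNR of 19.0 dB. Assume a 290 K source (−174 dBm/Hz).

Sensitivity = −174 + 10 log₁₀(B) + NF + SNR_min
= −174 + 71.73 + 9.41 + 19.0
= −73.86 dBm → −73.9 dBm

−73.9 dBm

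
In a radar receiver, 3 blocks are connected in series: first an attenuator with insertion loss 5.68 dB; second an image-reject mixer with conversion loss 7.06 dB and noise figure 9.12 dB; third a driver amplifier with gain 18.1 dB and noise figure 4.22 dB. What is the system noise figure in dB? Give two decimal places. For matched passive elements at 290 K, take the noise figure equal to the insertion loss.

Convert to linear (a loss of L dB is a gain of −L dB): F_i = 10^(NF_i/10), G_i = 10^(G_i,dB/10)
  Stage 1: F_1 = 10^(5.68/10) = 3.698, G_1 = 10^(−5.68/10) = 0.2704
  Stage 2: F_2 = 10^(9.12/10) = 8.166, G_2 = 10^(−7.06/10) = 0.1968
  Stage 3: F_3 = 10^(4.22/10) = 2.642, G_3 = 10^(18.1/10) = 64.57
Friis cascade:
  F = 3.698 + (8.166 − 1)/0.2704 + (2.642 − 1)/0.05321 = 61.07
NF = 10 log₁₀(61.07) = 17.86 dB

17.86 dB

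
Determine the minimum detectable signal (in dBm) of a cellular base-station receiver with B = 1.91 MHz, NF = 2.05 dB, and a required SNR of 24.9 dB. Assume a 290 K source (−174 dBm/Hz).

−84.2 dBm

Sensitivity = −174 + 10 log₁₀(B) + NF + SNR_min
= −174 + 62.81 + 2.05 + 24.9
= −84.24 dBm → −84.2 dBm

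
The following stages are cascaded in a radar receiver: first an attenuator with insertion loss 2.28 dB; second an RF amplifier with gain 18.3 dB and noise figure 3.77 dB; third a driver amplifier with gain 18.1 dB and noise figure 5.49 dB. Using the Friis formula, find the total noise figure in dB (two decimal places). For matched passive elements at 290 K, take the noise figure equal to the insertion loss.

Convert to linear (a loss of L dB is a gain of −L dB): F_i = 10^(NF_i/10), G_i = 10^(G_i,dB/10)
  Stage 1: F_1 = 10^(2.28/10) = 1.690, G_1 = 10^(−2.28/10) = 0.5916
  Stage 2: F_2 = 10^(3.77/10) = 2.382, G_2 = 10^(18.3/10) = 67.61
  Stage 3: F_3 = 10^(5.49/10) = 3.540, G_3 = 10^(18.1/10) = 64.57
Friis cascade:
  F = 1.690 + (2.382 − 1)/0.5916 + (3.540 − 1)/39.99 = 4.091
NF = 10 log₁₀(4.091) = 6.12 dB

6.12 dB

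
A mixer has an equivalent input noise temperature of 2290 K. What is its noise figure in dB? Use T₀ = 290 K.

9.49 dB

F = 1 + T_e/T₀ = 1 + 2290/290 = 8.89655
NF = 10 log₁₀(8.89655) = 9.49 dB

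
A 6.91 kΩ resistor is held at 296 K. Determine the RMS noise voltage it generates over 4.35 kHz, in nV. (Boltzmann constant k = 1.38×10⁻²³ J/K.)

701 nV

V_n = √(4kTRB)
4kTRB = 4 × 1.38×10⁻²³ × 296 × 6.91×10³ × 4.35×10³ = 4.91×10⁻¹³ V²
V_n = √(4.91×10⁻¹³) = 7.01×10⁻⁷ V = 701 nV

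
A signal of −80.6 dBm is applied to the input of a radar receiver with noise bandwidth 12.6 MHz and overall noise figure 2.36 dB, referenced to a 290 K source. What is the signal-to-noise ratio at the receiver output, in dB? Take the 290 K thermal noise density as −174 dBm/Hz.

20.0 dB

Noise floor: N = −174 + 10 log₁₀(B) + NF
10 log₁₀(1.26×10⁷) = 71 dB
N = −174 + 71 + 2.36 = −100.64 dBm
SNR = P_sig − N = −80.6 − (−100.64) = 20.04 dB → 20.0 dB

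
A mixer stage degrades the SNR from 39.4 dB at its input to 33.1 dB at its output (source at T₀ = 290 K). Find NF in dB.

6.3 dB

NF (dB) = SNR_in(dB) − SNR_out(dB) when the source is at T₀
NF = 39.4 − 33.1 = 6.3 dB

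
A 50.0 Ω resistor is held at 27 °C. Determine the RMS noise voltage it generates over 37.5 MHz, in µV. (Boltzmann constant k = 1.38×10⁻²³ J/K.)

T = 27 °C + 273.15 = 300.15 K
V_n = √(4kTRB)
4kTRB = 4 × 1.38×10⁻²³ × 300.15 × 5.00×10¹ × 3.75×10⁷ = 3.11×10⁻¹¹ V²
V_n = √(3.11×10⁻¹¹) = 5.57×10⁻⁶ V = 5.57 µV

5.57 µV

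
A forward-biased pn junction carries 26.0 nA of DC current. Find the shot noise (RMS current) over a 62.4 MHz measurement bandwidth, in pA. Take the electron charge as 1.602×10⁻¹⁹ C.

I_n = √(2qI·B)
2qI·B = 2 × 1.602×10⁻¹⁹ × 2.60×10⁻⁸ × 6.24×10⁷ = 5.20×10⁻¹⁹ A²
I_n = √(5.20×10⁻¹⁹) = 7.21×10⁻¹⁰ A = 721 pA

721 pA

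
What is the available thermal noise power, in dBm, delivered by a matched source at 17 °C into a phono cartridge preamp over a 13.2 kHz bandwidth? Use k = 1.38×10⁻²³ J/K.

T = 17 °C + 273.15 = 290.15 K
P_n = kTB = 1.38×10⁻²³ × 290.15 × 1.32×10⁴ = 5.29×10⁻¹⁷ W
In dBm: 10 log₁₀(5.29×10⁻¹⁷ / 10⁻³) = −132.8 dBm

−132.8 dBm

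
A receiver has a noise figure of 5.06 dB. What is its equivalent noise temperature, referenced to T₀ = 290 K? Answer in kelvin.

F = 10^(5.06/10) = 3.20627
T_e = (F − 1)·T₀ = (3.20627 − 1) × 290 = 640 K

640 K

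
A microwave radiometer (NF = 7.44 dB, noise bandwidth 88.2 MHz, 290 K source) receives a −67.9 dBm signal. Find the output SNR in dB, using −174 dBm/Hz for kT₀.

Noise floor: N = −174 + 10 log₁₀(B) + NF
10 log₁₀(8.82×10⁷) = 79.45 dB
N = −174 + 79.45 + 7.44 = −87.11 dBm
SNR = P_sig − N = −67.9 − (−87.11) = 19.21 dB → 19.2 dB

19.2 dB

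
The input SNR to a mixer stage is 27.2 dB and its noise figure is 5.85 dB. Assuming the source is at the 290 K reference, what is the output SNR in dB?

21.35 dB

By definition F = SNR_in/SNR_out, so in dB: SNR_out = SNR_in − NF
SNR_out = 27.2 − 5.85 = 21.35 dB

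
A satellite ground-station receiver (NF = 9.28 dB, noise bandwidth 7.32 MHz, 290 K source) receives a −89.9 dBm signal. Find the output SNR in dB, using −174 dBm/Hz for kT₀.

6.2 dB

Noise floor: N = −174 + 10 log₁₀(B) + NF
10 log₁₀(7.32×10⁶) = 68.65 dB
N = −174 + 68.65 + 9.28 = −96.07 dBm
SNR = P_sig − N = −89.9 − (−96.07) = 6.17 dB → 6.2 dB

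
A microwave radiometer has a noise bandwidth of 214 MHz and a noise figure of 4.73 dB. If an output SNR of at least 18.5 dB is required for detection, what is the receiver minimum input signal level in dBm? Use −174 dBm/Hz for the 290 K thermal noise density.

−67.5 dBm

Sensitivity = −174 + 10 log₁₀(B) + NF + SNR_min
= −174 + 83.3 + 4.73 + 18.5
= −67.47 dBm → −67.5 dBm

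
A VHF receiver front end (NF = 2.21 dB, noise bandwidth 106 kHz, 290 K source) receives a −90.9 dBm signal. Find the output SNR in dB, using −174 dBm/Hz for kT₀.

Noise floor: N = −174 + 10 log₁₀(B) + NF
10 log₁₀(1.06×10⁵) = 50.25 dB
N = −174 + 50.25 + 2.21 = −121.54 dBm
SNR = P_sig − N = −90.9 − (−121.54) = 30.64 dB → 30.6 dB

30.6 dB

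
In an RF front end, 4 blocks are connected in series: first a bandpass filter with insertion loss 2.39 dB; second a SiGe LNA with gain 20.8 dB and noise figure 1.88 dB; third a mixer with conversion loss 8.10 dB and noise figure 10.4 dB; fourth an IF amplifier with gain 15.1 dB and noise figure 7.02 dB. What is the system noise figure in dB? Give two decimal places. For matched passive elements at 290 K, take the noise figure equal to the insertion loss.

5.04 dB

Convert to linear (a loss of L dB is a gain of −L dB): F_i = 10^(NF_i/10), G_i = 10^(G_i,dB/10)
  Stage 1: F_1 = 10^(2.39/10) = 1.734, G_1 = 10^(−2.39/10) = 0.5768
  Stage 2: F_2 = 10^(1.88/10) = 1.542, G_2 = 10^(20.8/10) = 120.2
  Stage 3: F_3 = 10^(10.4/10) = 10.96, G_3 = 10^(−8.10/10) = 0.1549
  Stage 4: F_4 = 10^(7.02/10) = 5.035, G_4 = 10^(15.1/10) = 32.36
Friis cascade:
  F = 1.734 + (1.542 − 1)/0.5768 + (10.96 − 1)/69.34 + (5.035 − 1)/10.74 = 3.192
NF = 10 log₁₀(3.192) = 5.04 dB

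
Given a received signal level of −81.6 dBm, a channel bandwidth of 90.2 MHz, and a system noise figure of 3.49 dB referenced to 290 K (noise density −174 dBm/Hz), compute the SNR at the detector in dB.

9.4 dB

Noise floor: N = −174 + 10 log₁₀(B) + NF
10 log₁₀(9.02×10⁷) = 79.55 dB
N = −174 + 79.55 + 3.49 = −90.96 dBm
SNR = P_sig − N = −81.6 − (−90.96) = 9.36 dB → 9.4 dB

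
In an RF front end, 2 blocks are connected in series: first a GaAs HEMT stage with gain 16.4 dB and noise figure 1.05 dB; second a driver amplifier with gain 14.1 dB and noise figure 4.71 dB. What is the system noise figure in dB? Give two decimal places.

Convert to linear (a loss of L dB is a gain of −L dB): F_i = 10^(NF_i/10), G_i = 10^(G_i,dB/10)
  Stage 1: F_1 = 10^(1.05/10) = 1.274, G_1 = 10^(16.4/10) = 43.65
  Stage 2: F_2 = 10^(4.71/10) = 2.958, G_2 = 10^(14.1/10) = 25.70
Friis cascade:
  F = 1.274 + (2.958 − 1)/43.65 = 1.318
NF = 10 log₁₀(1.318) = 1.20 dB

1.20 dB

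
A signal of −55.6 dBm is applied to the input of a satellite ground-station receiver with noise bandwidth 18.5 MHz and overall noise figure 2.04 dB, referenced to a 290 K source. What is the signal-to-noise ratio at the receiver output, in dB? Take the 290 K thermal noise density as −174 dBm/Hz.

43.7 dB

Noise floor: N = −174 + 10 log₁₀(B) + NF
10 log₁₀(1.85×10⁷) = 72.67 dB
N = −174 + 72.67 + 2.04 = −99.29 dBm
SNR = P_sig − N = −55.6 − (−99.29) = 43.69 dB → 43.7 dB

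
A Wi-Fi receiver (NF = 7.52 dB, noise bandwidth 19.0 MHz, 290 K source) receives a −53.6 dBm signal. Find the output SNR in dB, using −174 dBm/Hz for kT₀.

40.1 dB

Noise floor: N = −174 + 10 log₁₀(B) + NF
10 log₁₀(1.90×10⁷) = 72.79 dB
N = −174 + 72.79 + 7.52 = −93.69 dBm
SNR = P_sig − N = −53.6 − (−93.69) = 40.09 dB → 40.1 dB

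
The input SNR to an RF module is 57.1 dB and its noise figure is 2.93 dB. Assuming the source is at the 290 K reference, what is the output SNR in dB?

54.17 dB

By definition F = SNR_in/SNR_out, so in dB: SNR_out = SNR_in − NF
SNR_out = 57.1 − 2.93 = 54.17 dB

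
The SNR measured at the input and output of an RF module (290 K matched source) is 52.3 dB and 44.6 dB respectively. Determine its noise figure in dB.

NF (dB) = SNR_in(dB) − SNR_out(dB) when the source is at T₀
NF = 52.3 − 44.6 = 7.7 dB

7.7 dB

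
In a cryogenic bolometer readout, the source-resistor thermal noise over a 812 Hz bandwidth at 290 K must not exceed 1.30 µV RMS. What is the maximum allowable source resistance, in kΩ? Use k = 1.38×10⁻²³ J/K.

Johnson–Nyquist: V_n = √(4kTRB) ⇒ R = V_n² / (4kTB)
4kTB = 4 × 1.38×10⁻²³ × 290 × 8.12×10² = 1.30×10⁻¹⁷
R = (1.30×10⁻⁶)² / 1.30×10⁻¹⁷ = 1.30×10⁵ Ω = 130 kΩ

130 kΩ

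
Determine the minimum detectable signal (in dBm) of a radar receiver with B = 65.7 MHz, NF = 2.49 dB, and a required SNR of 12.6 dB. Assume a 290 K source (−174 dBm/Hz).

−80.7 dBm

Sensitivity = −174 + 10 log₁₀(B) + NF + SNR_min
= −174 + 78.18 + 2.49 + 12.6
= −80.73 dBm → −80.7 dBm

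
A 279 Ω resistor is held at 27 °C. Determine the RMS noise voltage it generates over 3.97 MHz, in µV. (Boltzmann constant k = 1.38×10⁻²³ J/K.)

4.28 µV

T = 27 °C + 273.15 = 300.15 K
V_n = √(4kTRB)
4kTRB = 4 × 1.38×10⁻²³ × 300.15 × 2.79×10² × 3.97×10⁶ = 1.84×10⁻¹¹ V²
V_n = √(1.84×10⁻¹¹) = 4.28×10⁻⁶ V = 4.28 µV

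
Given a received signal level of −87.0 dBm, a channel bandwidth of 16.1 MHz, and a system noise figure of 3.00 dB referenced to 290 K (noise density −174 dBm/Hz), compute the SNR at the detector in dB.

11.9 dB

Noise floor: N = −174 + 10 log₁₀(B) + NF
10 log₁₀(1.61×10⁷) = 72.07 dB
N = −174 + 72.07 + 3.00 = −98.93 dBm
SNR = P_sig − N = −87.0 − (−98.93) = 11.93 dB → 11.9 dB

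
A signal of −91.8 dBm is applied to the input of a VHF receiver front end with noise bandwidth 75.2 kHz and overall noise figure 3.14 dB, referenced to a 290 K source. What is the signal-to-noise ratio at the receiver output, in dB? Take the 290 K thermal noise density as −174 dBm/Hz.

Noise floor: N = −174 + 10 log₁₀(B) + NF
10 log₁₀(7.52×10⁴) = 48.76 dB
N = −174 + 48.76 + 3.14 = −122.10 dBm
SNR = P_sig − N = −91.8 − (−122.10) = 30.30 dB → 30.3 dB

30.3 dB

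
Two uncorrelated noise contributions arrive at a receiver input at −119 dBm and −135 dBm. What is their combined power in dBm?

Convert to linear, add, convert back:
P₁ = 1.26×10⁻¹⁵ W, P₂ = 3.16×10⁻¹⁷ W
P_tot = 1.29×10⁻¹⁵ W → 10 log₁₀(P_tot / 10⁻³) = −118.9 dBm

−118.9 dBm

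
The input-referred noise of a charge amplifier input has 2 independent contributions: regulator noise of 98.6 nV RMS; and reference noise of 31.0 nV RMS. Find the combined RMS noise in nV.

103 nV

Uncorrelated sources add in power (mean-square): V_tot = √(ΣV_i²)
V_tot = √[(9.86×10⁻⁸)² + (3.10×10⁻⁸)²] = 1.03×10⁻⁷ V = 103 nV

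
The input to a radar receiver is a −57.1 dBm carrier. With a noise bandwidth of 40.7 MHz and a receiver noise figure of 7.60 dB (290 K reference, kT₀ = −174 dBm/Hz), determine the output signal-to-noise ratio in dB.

Noise floor: N = −174 + 10 log₁₀(B) + NF
10 log₁₀(4.07×10⁷) = 76.1 dB
N = −174 + 76.1 + 7.60 = −90.30 dBm
SNR = P_sig − N = −57.1 − (−90.30) = 33.20 dB → 33.2 dB

33.2 dB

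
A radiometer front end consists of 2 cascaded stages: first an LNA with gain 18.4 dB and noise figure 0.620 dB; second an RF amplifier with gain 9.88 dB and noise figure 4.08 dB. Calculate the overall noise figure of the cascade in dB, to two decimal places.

0.70 dB

Convert to linear (a loss of L dB is a gain of −L dB): F_i = 10^(NF_i/10), G_i = 10^(G_i,dB/10)
  Stage 1: F_1 = 10^(0.620/10) = 1.153, G_1 = 10^(18.4/10) = 69.18
  Stage 2: F_2 = 10^(4.08/10) = 2.559, G_2 = 10^(9.88/10) = 9.727
Friis cascade:
  F = 1.153 + (2.559 − 1)/69.18 = 1.176
NF = 10 log₁₀(1.176) = 0.70 dB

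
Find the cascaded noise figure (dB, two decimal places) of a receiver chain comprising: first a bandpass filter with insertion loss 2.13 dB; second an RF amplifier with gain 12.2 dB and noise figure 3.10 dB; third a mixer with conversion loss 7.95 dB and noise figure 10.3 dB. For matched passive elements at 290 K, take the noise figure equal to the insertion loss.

6.32 dB

Convert to linear (a loss of L dB is a gain of −L dB): F_i = 10^(NF_i/10), G_i = 10^(G_i,dB/10)
  Stage 1: F_1 = 10^(2.13/10) = 1.633, G_1 = 10^(−2.13/10) = 0.6124
  Stage 2: F_2 = 10^(3.10/10) = 2.042, G_2 = 10^(12.2/10) = 16.60
  Stage 3: F_3 = 10^(10.3/10) = 10.72, G_3 = 10^(−7.95/10) = 0.1603
Friis cascade:
  F = 1.633 + (2.042 − 1)/0.6124 + (10.72 − 1)/10.16 = 4.290
NF = 10 log₁₀(4.290) = 6.32 dB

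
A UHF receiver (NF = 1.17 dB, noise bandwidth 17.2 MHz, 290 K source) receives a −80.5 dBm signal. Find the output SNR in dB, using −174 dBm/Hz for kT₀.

Noise floor: N = −174 + 10 log₁₀(B) + NF
10 log₁₀(1.72×10⁷) = 72.36 dB
N = −174 + 72.36 + 1.17 = −100.47 dBm
SNR = P_sig − N = −80.5 − (−100.47) = 19.97 dB → 20.0 dB

20.0 dB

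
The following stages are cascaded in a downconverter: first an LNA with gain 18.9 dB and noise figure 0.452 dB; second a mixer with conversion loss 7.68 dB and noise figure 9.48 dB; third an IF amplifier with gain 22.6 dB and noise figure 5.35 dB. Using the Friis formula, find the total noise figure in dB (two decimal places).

1.44 dB

Convert to linear (a loss of L dB is a gain of −L dB): F_i = 10^(NF_i/10), G_i = 10^(G_i,dB/10)
  Stage 1: F_1 = 10^(0.452/10) = 1.110, G_1 = 10^(18.9/10) = 77.62
  Stage 2: F_2 = 10^(9.48/10) = 8.872, G_2 = 10^(−7.68/10) = 0.1706
  Stage 3: F_3 = 10^(5.35/10) = 3.428, G_3 = 10^(22.6/10) = 182.0
Friis cascade:
  F = 1.110 + (8.872 − 1)/77.62 + (3.428 − 1)/13.24 = 1.394
NF = 10 log₁₀(1.394) = 1.44 dB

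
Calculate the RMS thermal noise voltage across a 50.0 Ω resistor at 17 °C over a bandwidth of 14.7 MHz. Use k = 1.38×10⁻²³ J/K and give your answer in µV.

3.43 µV

T = 17 °C + 273.15 = 290.15 K
V_n = √(4kTRB)
4kTRB = 4 × 1.38×10⁻²³ × 290.15 × 5.00×10¹ × 1.47×10⁷ = 1.18×10⁻¹¹ V²
V_n = √(1.18×10⁻¹¹) = 3.43×10⁻⁶ V = 3.43 µV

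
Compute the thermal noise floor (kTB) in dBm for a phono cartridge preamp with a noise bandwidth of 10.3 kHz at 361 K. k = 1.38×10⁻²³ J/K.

P_n = kTB = 1.38×10⁻²³ × 361 × 1.03×10⁴ = 5.13×10⁻¹⁷ W
In dBm: 10 log₁₀(5.13×10⁻¹⁷ / 10⁻³) = −132.9 dBm

−132.9 dBm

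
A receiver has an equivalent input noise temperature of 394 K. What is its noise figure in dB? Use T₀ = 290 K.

3.73 dB

F = 1 + T_e/T₀ = 1 + 394/290 = 2.35862
NF = 10 log₁₀(2.35862) = 3.73 dB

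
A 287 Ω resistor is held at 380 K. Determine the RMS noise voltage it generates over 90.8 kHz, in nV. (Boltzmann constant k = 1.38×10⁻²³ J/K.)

739 nV

V_n = √(4kTRB)
4kTRB = 4 × 1.38×10⁻²³ × 380 × 2.87×10² × 9.08×10⁴ = 5.47×10⁻¹³ V²
V_n = √(5.47×10⁻¹³) = 7.39×10⁻⁷ V = 739 nV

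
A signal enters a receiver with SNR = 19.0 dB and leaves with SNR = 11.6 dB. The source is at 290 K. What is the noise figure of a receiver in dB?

7.4 dB

NF (dB) = SNR_in(dB) − SNR_out(dB) when the source is at T₀
NF = 19.0 − 11.6 = 7.4 dB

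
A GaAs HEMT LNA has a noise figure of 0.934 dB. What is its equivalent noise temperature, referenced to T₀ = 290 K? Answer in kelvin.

69.6 K

F = 10^(0.934/10) = 1.23994
T_e = (F − 1)·T₀ = (1.23994 − 1) × 290 = 69.6 K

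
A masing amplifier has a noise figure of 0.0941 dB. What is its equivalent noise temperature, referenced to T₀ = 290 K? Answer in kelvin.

6.35 K

F = 10^(0.0941/10) = 1.0219
T_e = (F − 1)·T₀ = (1.0219 − 1) × 290 = 6.35 K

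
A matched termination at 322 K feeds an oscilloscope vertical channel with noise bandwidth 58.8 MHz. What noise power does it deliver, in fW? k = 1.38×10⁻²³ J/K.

261 fW

P_n = kTB = 1.38×10⁻²³ × 322 × 5.88×10⁷ = 2.61×10⁻¹³ W = 261 fW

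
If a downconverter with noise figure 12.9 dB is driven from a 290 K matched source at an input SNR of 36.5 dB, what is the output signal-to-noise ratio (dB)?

23.6 dB

By definition F = SNR_in/SNR_out, so in dB: SNR_out = SNR_in − NF
SNR_out = 36.5 − 12.9 = 23.6 dB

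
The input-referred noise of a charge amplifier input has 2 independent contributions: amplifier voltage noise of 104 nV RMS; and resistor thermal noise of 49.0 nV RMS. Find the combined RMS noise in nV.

Uncorrelated sources add in power (mean-square): V_tot = √(ΣV_i²)
V_tot = √[(1.04×10⁻⁷)² + (4.90×10⁻⁸)²] = 1.15×10⁻⁷ V = 115 nV

115 nV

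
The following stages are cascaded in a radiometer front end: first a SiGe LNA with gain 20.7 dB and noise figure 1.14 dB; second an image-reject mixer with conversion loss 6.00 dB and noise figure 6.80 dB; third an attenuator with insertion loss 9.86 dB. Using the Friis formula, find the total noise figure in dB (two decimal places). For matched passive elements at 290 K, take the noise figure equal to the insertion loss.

Convert to linear (a loss of L dB is a gain of −L dB): F_i = 10^(NF_i/10), G_i = 10^(G_i,dB/10)
  Stage 1: F_1 = 10^(1.14/10) = 1.300, G_1 = 10^(20.7/10) = 117.5
  Stage 2: F_2 = 10^(6.80/10) = 4.786, G_2 = 10^(−6.00/10) = 0.2512
  Stage 3: F_3 = 10^(9.86/10) = 9.683, G_3 = 10^(−9.86/10) = 0.1033
Friis cascade:
  F = 1.300 + (4.786 − 1)/117.5 + (9.683 − 1)/29.51 = 1.627
NF = 10 log₁₀(1.627) = 2.11 dB

2.11 dB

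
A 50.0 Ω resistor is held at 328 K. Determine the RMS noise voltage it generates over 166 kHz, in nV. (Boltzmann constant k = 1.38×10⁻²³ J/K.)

V_n = √(4kTRB)
4kTRB = 4 × 1.38×10⁻²³ × 328 × 5.00×10¹ × 1.66×10⁵ = 1.50×10⁻¹³ V²
V_n = √(1.50×10⁻¹³) = 3.88×10⁻⁷ V = 388 nV

388 nV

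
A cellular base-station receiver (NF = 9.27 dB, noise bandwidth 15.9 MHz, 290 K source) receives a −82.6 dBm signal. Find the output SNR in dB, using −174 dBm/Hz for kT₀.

10.1 dB

Noise floor: N = −174 + 10 log₁₀(B) + NF
10 log₁₀(1.59×10⁷) = 72.01 dB
N = −174 + 72.01 + 9.27 = −92.72 dBm
SNR = P_sig − N = −82.6 − (−92.72) = 10.12 dB → 10.1 dB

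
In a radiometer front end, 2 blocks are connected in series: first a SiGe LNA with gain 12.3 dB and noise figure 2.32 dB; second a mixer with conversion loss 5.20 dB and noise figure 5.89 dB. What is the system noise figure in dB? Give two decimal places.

2.73 dB

Convert to linear (a loss of L dB is a gain of −L dB): F_i = 10^(NF_i/10), G_i = 10^(G_i,dB/10)
  Stage 1: F_1 = 10^(2.32/10) = 1.706, G_1 = 10^(12.3/10) = 16.98
  Stage 2: F_2 = 10^(5.89/10) = 3.882, G_2 = 10^(−5.20/10) = 0.3020
Friis cascade:
  F = 1.706 + (3.882 − 1)/16.98 = 1.876
NF = 10 log₁₀(1.876) = 2.73 dB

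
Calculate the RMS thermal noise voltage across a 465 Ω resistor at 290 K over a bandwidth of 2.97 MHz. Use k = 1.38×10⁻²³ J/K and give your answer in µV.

V_n = √(4kTRB)
4kTRB = 4 × 1.38×10⁻²³ × 290 × 4.65×10² × 2.97×10⁶ = 2.21×10⁻¹¹ V²
V_n = √(2.21×10⁻¹¹) = 4.70×10⁻⁶ V = 4.70 µV

4.70 µV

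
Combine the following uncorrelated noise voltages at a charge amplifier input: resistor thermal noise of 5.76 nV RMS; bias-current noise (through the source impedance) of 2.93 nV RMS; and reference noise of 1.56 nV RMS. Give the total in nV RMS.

Uncorrelated sources add in power (mean-square): V_tot = √(ΣV_i²)
V_tot = √[(5.76×10⁻⁹)² + (2.93×10⁻⁹)² + (1.56×10⁻⁹)²] = 6.65×10⁻⁹ V = 6.65 nV

6.65 nV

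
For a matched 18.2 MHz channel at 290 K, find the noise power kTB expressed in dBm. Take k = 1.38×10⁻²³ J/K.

P_n = kTB = 1.38×10⁻²³ × 290 × 1.82×10⁷ = 7.28×10⁻¹⁴ W
In dBm: 10 log₁₀(7.28×10⁻¹⁴ / 10⁻³) = −101.4 dBm

−101.4 dBm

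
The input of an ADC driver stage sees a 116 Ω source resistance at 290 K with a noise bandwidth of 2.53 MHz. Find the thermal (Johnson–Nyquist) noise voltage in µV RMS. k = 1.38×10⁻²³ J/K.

V_n = √(4kTRB)
4kTRB = 4 × 1.38×10⁻²³ × 290 × 1.16×10² × 2.53×10⁶ = 4.70×10⁻¹² V²
V_n = √(4.70×10⁻¹²) = 2.17×10⁻⁶ V = 2.17 µV

2.17 µV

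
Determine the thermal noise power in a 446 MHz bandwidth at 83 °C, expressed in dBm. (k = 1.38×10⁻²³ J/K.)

T = 83 °C + 273.15 = 356.15 K
P_n = kTB = 1.38×10⁻²³ × 356.15 × 4.46×10⁸ = 2.19×10⁻¹² W
In dBm: 10 log₁₀(2.19×10⁻¹² / 10⁻³) = −86.6 dBm

−86.6 dBm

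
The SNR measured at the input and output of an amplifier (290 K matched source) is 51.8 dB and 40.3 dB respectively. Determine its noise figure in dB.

11.5 dB

NF (dB) = SNR_in(dB) − SNR_out(dB) when the source is at T₀
NF = 51.8 − 40.3 = 11.5 dB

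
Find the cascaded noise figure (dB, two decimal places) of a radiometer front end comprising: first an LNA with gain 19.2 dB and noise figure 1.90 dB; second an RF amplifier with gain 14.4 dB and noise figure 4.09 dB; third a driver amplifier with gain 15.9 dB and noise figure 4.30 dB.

1.95 dB

Convert to linear (a loss of L dB is a gain of −L dB): F_i = 10^(NF_i/10), G_i = 10^(G_i,dB/10)
  Stage 1: F_1 = 10^(1.90/10) = 1.549, G_1 = 10^(19.2/10) = 83.18
  Stage 2: F_2 = 10^(4.09/10) = 2.564, G_2 = 10^(14.4/10) = 27.54
  Stage 3: F_3 = 10^(4.30/10) = 2.692, G_3 = 10^(15.9/10) = 38.90
Friis cascade:
  F = 1.549 + (2.564 − 1)/83.18 + (2.692 − 1)/2291 = 1.568
NF = 10 log₁₀(1.568) = 1.95 dB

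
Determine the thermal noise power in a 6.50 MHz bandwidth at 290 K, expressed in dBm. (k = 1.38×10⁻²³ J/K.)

−105.8 dBm

P_n = kTB = 1.38×10⁻²³ × 290 × 6.50×10⁶ = 2.60×10⁻¹⁴ W
In dBm: 10 log₁₀(2.60×10⁻¹⁴ / 10⁻³) = −105.8 dBm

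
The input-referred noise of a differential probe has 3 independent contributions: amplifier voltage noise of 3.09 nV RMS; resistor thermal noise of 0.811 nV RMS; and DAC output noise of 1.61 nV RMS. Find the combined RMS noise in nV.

3.58 nV

Uncorrelated sources add in power (mean-square): V_tot = √(ΣV_i²)
V_tot = √[(3.09×10⁻⁹)² + (8.11×10⁻¹⁰)² + (1.61×10⁻⁹)²] = 3.58×10⁻⁹ V = 3.58 nV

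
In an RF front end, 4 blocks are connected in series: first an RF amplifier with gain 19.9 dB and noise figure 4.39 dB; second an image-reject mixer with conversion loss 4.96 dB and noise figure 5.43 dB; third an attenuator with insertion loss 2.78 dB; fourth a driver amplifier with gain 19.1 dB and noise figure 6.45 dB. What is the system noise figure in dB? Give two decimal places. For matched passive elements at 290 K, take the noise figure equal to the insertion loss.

4.79 dB

Convert to linear (a loss of L dB is a gain of −L dB): F_i = 10^(NF_i/10), G_i = 10^(G_i,dB/10)
  Stage 1: F_1 = 10^(4.39/10) = 2.748, G_1 = 10^(19.9/10) = 97.72
  Stage 2: F_2 = 10^(5.43/10) = 3.491, G_2 = 10^(−4.96/10) = 0.3192
  Stage 3: F_3 = 10^(2.78/10) = 1.897, G_3 = 10^(−2.78/10) = 0.5272
  Stage 4: F_4 = 10^(6.45/10) = 4.416, G_4 = 10^(19.1/10) = 81.28
Friis cascade:
  F = 2.748 + (3.491 − 1)/97.72 + (1.897 − 1)/31.19 + (4.416 − 1)/16.44 = 3.010
NF = 10 log₁₀(3.010) = 4.79 dB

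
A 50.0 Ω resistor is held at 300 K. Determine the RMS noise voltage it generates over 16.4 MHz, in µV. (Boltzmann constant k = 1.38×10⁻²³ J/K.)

3.68 µV

V_n = √(4kTRB)
4kTRB = 4 × 1.38×10⁻²³ × 300 × 5.00×10¹ × 1.64×10⁷ = 1.36×10⁻¹¹ V²
V_n = √(1.36×10⁻¹¹) = 3.68×10⁻⁶ V = 3.68 µV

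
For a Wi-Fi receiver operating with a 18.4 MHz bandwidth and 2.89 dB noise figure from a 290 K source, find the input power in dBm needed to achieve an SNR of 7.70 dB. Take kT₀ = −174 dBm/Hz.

Sensitivity = −174 + 10 log₁₀(B) + NF + SNR_min
= −174 + 72.65 + 2.89 + 7.70
= −90.76 dBm → −90.8 dBm

−90.8 dBm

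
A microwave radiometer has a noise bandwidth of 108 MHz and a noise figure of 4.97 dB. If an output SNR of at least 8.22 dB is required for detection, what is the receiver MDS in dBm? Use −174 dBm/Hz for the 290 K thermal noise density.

Sensitivity = −174 + 10 log₁₀(B) + NF + SNR_min
= −174 + 80.33 + 4.97 + 8.22
= −80.48 dBm → −80.5 dBm

−80.5 dBm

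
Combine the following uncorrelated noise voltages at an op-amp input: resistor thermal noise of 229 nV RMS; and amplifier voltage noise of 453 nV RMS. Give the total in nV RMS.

Uncorrelated sources add in power (mean-square): V_tot = √(ΣV_i²)
V_tot = √[(2.29×10⁻⁷)² + (4.53×10⁻⁷)²] = 5.08×10⁻⁷ V = 508 nV

508 nV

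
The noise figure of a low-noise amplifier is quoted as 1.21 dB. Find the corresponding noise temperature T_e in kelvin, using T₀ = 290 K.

93.2 K

F = 10^(1.21/10) = 1.3213
T_e = (F − 1)·T₀ = (1.3213 − 1) × 290 = 93.2 K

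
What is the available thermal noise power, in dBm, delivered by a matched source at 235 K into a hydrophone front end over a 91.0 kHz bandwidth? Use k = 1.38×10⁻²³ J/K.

P_n = kTB = 1.38×10⁻²³ × 235 × 9.10×10⁴ = 2.95×10⁻¹⁶ W
In dBm: 10 log₁₀(2.95×10⁻¹⁶ / 10⁻³) = −125.3 dBm

−125.3 dBm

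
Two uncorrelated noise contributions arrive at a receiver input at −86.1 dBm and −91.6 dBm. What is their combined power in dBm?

Convert to linear, add, convert back:
P₁ = 2.45×10⁻¹² W, P₂ = 6.92×10⁻¹³ W
P_tot = 3.15×10⁻¹² W → 10 log₁₀(P_tot / 10⁻³) = −85.0 dBm

−85.0 dBm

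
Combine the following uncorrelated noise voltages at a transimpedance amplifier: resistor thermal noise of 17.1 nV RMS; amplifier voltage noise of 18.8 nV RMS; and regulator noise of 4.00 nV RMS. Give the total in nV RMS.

Uncorrelated sources add in power (mean-square): V_tot = √(ΣV_i²)
V_tot = √[(1.71×10⁻⁸)² + (1.88×10⁻⁸)² + (4.00×10⁻⁹)²] = 2.57×10⁻⁸ V = 25.7 nV

25.7 nV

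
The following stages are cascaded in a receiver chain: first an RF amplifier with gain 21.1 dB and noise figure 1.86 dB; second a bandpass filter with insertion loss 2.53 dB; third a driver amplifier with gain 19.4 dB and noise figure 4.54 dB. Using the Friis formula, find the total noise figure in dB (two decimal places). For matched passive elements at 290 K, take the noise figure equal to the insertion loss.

1.95 dB

Convert to linear (a loss of L dB is a gain of −L dB): F_i = 10^(NF_i/10), G_i = 10^(G_i,dB/10)
  Stage 1: F_1 = 10^(1.86/10) = 1.535, G_1 = 10^(21.1/10) = 128.8
  Stage 2: F_2 = 10^(2.53/10) = 1.791, G_2 = 10^(−2.53/10) = 0.5585
  Stage 3: F_3 = 10^(4.54/10) = 2.844, G_3 = 10^(19.4/10) = 87.10
Friis cascade:
  F = 1.535 + (1.791 − 1)/128.8 + (2.844 − 1)/71.94 = 1.566
NF = 10 log₁₀(1.566) = 1.95 dB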